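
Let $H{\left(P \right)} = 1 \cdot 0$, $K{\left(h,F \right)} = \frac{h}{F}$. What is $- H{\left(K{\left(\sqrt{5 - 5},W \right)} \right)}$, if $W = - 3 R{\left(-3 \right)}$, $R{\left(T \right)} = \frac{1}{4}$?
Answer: $0$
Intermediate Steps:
$R{\left(T \right)} = \frac{1}{4}$
$W = - \frac{3}{4}$ ($W = \left(-3\right) \frac{1}{4} = - \frac{3}{4} \approx -0.75$)
$H{\left(P \right)} = 0$
$- H{\left(K{\left(\sqrt{5 - 5},W \right)} \right)} = \left(-1\right) 0 = 0$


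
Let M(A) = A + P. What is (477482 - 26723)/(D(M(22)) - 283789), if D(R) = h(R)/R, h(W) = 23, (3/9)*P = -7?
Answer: -450759/283766 ≈ -1.5885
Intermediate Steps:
P = -21 (P = 3*(-7) = -21)
M(A) = -21 + A (M(A) = A - 21 = -21 + A)
D(R) = 23/R
(477482 - 26723)/(D(M(22)) - 283789) = (477482 - 26723)/(23/(-21 + 22) - 283789) = 450759/(23/1 - 283789) = 450759/(23*1 - 283789) = 450759/(23 - 283789) = 450759/(-283766) = 450759*(-1/283766) = -450759/283766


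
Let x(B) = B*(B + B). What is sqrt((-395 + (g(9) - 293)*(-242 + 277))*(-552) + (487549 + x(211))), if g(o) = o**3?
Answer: I*sqrt(7628889) ≈ 2762.0*I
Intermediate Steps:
x(B) = 2*B**2 (x(B) = B*(2*B) = 2*B**2)
sqrt((-395 + (g(9) - 293)*(-242 + 277))*(-552) + (487549 + x(211))) = sqrt((-395 + (9**3 - 293)*(-242 + 277))*(-552) + (487549 + 2*211**2)) = sqrt((-395 + (729 - 293)*35)*(-552) + (487549 + 2*44521)) = sqrt((-395 + 436*35)*(-552) + (487549 + 89042)) = sqrt((-395 + 15260)*(-552) + 576591) = sqrt(14865*(-552) + 576591) = sqrt(-8205480 + 576591) = sqrt(-7628889) = I*sqrt(7628889)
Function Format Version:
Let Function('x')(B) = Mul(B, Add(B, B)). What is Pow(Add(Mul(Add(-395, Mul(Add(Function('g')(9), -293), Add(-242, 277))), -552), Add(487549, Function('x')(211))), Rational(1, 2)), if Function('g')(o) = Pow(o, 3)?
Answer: Mul(I, Pow(7628889, Rational(1, 2))) ≈ Mul(2762.0, I)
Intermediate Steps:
Function('x')(B) = Mul(2, Pow(B, 2)) (Function('x')(B) = Mul(B, Mul(2, B)) = Mul(2, Pow(B, 2)))
Pow(Add(Mul(Add(-395, Mul(Add(Function('g')(9), -293), Add(-242, 277))), -552), Add(487549, Function('x')(211))), Rational(1, 2)) = Pow(Add(Mul(Add(-395, Mul(Add(Pow(9, 3), -293), Add(-242, 277))), -552), Add(487549, Mul(2, Pow(211, 2)))), Rational(1, 2)) = Pow(Add(Mul(Add(-395, Mul(Add(729, -293), 35)), -552), Add(487549, Mul(2, 44521))), Rational(1, 2)) = Pow(Add(Mul(Add(-395, Mul(436, 35)), -552), Add(487549, 89042)), Rational(1, 2)) = Pow(Add(Mul(Add(-395, 15260), -552), 576591), Rational(1, 2)) = Pow(Add(Mul(14865, -552), 576591), Rational(1, 2)) = Pow(Add(-8205480, 576591), Rational(1, 2)) = Pow(-7628889, Rational(1, 2)) = Mul(I, Pow(7628889, Rational(1, 2)))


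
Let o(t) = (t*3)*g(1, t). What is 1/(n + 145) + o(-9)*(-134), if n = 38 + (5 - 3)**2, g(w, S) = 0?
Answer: 1/187 ≈ 0.0053476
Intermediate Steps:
o(t) = 0 (o(t) = (t*3)*0 = (3*t)*0 = 0)
n = 42 (n = 38 + 2**2 = 38 + 4 = 42)
1/(n + 145) + o(-9)*(-134) = 1/(42 + 145) + 0*(-134) = 1/187 + 0 = 1/187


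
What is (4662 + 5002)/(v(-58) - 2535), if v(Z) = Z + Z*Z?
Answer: 9664/771 ≈ 12.534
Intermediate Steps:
v(Z) = Z + Z²
(4662 + 5002)/(v(-58) - 2535) = (4662 + 5002)/(-58*(1 - 58) - 2535) = 9664/(-58*(-57) - 2535) = 9664/(3306 - 2535) = 9664/771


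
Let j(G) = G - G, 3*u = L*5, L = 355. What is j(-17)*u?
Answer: 0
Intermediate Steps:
u = 1775/3 (u = (355*5)/3 = (⅓)*1775 = 1775/3 ≈ 591.67)
j(G) = 0
j(-17)*u = 0*(1775/3) = 0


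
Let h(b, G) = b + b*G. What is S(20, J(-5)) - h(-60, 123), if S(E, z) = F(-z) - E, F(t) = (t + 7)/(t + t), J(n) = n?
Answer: 37106/5 ≈ 7421.2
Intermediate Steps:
F(t) = (7 + t)/(2*t) (F(t) = (7 + t)/((2*t)) = (7 + t)*(1/(2*t)) = (7 + t)/(2*t))
S(E, z) = -E - (7 - z)/(2*z) (S(E, z) = (7 - z)/(2*((-z))) - E = (-1/z)*(7 - z)/2 - E = -(7 - z)/(2*z) - E = -E - (7 - z)/(2*z))
h(b, G) = b + G*b
S(20, J(-5)) - h(-60, 123) = (1/2 - 1*20 - 7/2/(-5)) - (-60)*(1 + 123) = (1/2 - 20 - 7/2*(-1/5)) - (-60)*124 = (1/2 - 20 + 7/10) - 1*(-7440) = -94/5 + 7440 = 37106/5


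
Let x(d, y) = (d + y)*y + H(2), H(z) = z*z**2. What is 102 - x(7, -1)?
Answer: 100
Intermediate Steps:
H(z) = z**3
x(d, y) = 8 + y*(d + y) (x(d, y) = (d + y)*y + 2**3 = y*(d + y) + 8 = 8 + y*(d + y))
102 - x(7, -1) = 102 - (8 + (-1)**2 + 7*(-1)) = 102 - (8 + 1 - 7) = 102 - 1*2 = 102 - 2 = 100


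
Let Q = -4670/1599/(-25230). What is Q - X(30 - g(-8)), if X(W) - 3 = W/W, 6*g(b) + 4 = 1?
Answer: -16136641/4034277 ≈ -3.9999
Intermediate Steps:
g(b) = -½ (g(b) = -⅔ + (⅙)*1 = -⅔ + ⅙ = -½)
X(W) = 4 (X(W) = 3 + W/W = 3 + 1 = 4)
Q = 467/4034277 (Q = -4670*1/1599*(-1/25230) = -4670/1599*(-1/25230) = 467/4034277 ≈ 0.00011576)
Q - X(30 - g(-8)) = 467/4034277 - 1*4 = 467/4034277 - 4 = -16136641/4034277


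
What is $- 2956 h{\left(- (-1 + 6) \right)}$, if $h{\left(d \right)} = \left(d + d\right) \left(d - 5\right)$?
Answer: $-295600$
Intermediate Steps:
$h{\left(d \right)} = 2 d \left(-5 + d\right)$
$- 2956 h{\left(- (-1 + 6) \right)} = - 2956 \cdot 2 \left(- (-1 + 6)\right) \left(-5 - \left(-1 + 6\right)\right) = - 2956 \cdot 2 \left(\left(-1\right) 5\right) \left(-5 - 5\right) = - 2956 \cdot 2 \left(-5\right) \left(-5 - 5\right) = - 2956 \cdot 2 \left(-5\right) \left(-10\right) = - 2956 \cdot 100 = \left(-1\right) 295600 = -295600$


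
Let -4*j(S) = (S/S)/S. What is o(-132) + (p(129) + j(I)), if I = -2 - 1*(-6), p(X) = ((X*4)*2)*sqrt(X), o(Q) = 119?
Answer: 1903/16 + 1032*sqrt(129) ≈ 11840.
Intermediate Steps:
p(X) = 8*X**(3/2) (p(X) = ((4*X)*2)*sqrt(X) = (8*X)*sqrt(X) = 8*X**(3/2))
I = 4 (I = -2 + 6 = 4)
j(S) = -1/(4*S) (j(S) = -S/S/(4*S) = -1/(4*S))
o(-132) + (p(129) + j(I)) = 119 + (8*129**(3/2) - 1/4/4) = 119 + (8*(129*sqrt(129)) - 1/4*1/4) = 119 + (1032*sqrt(129) - 1/16) = 119 + (-1/16 + 1032*sqrt(129)) = 1903/16 + 1032*sqrt(129)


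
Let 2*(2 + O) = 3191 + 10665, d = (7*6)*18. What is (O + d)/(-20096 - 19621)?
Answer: -7682/39717 ≈ -0.19342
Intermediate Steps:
d = 756 (d = 42*18 = 756)
O = 6926 (O = -2 + (3191 + 10665)/2 = -2 + (1/2)*13856 = -2 + 6928 = 6926)
(O + d)/(-20096 - 19621) = (6926 + 756)/(-20096 - 19621) = 7682/(-39717) = 7682*(-1/39717) = -7682/39717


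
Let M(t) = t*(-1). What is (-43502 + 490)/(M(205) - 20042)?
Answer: 43012/20247 ≈ 2.1244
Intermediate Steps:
M(t) = -t
(-43502 + 490)/(M(205) - 20042) = (-43502 + 490)/(-1*205 - 20042) = -43012/(-205 - 20042) = -43012/(-20247) = -43012*(-1/20247) = 43012/20247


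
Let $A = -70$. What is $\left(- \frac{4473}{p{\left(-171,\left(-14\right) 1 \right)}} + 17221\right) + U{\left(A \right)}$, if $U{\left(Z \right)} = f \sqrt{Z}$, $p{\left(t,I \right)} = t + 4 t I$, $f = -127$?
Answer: $\frac{17995448}{1045} - 127 i \sqrt{70} \approx 17221.0 - 1062.6 i$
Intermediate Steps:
$p{\left(t,I \right)} = t + 4 I t$
$U{\left(Z \right)} = - 127 \sqrt{Z}$
$\left(- \frac{4473}{p{\left(-171,\left(-14\right) 1 \right)}} + 17221\right) + U{\left(A \right)} = \left(- \frac{4473}{\left(-171\right) \left(1 + 4 \left(\left(-14\right) 1\right)\right)} + 17221\right) - 127 \sqrt{-70} = \left(- \frac{4473}{\left(-171\right) \left(1 + 4 \left(-14\right)\right)} + 17221\right) - 127 i \sqrt{70} = \left(- \frac{4473}{\left(-171\right) \left(1 - 56\right)} + 17221\right) - 127 i \sqrt{70} = \left(- \frac{4473}{\left(-171\right) \left(-55\right)} + 17221\right) - 127 i \sqrt{70} = \left(- \frac{4473}{9405} + 17221\right) - 127 i \sqrt{70} = \left(\left(-4473\right) \frac{1}{9405} + 17221\right) - 127 i \sqrt{70} = \left(- \frac{497}{1045} + 17221\right) - 127 i \sqrt{70} = \frac{17995448}{1045} - 127 i \sqrt{70}$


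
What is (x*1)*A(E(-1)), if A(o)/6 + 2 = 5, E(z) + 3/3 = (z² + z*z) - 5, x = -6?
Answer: -108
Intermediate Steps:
E(z) = -6 + 2*z² (E(z) = -1 + ((z² + z*z) - 5) = -1 + ((z² + z²) - 5) = -1 + (2*z² - 5) = -1 + (-5 + 2*z²) = -6 + 2*z²)
A(o) = 18 (A(o) = -12 + 6*5 = -12 + 30 = 18)
(x*1)*A(E(-1)) = -6*1*18 = -6*18 = -108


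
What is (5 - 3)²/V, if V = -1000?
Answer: -1/250 ≈ -0.0040000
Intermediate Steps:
(5 - 3)²/V = (5 - 3)²/(-1000) = 2²*(-1/1000) = 4*(-1/1000) = -1/250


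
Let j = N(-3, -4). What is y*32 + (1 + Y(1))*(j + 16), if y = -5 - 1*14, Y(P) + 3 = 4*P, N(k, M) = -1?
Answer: -578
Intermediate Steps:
Y(P) = -3 + 4*P
j = -1
y = -19 (y = -5 - 14 = -19)
y*32 + (1 + Y(1))*(j + 16) = -19*32 + (1 + (-3 + 4*1))*(-1 + 16) = -608 + (1 + (-3 + 4))*15 = -608 + (1 + 1)*15 = -608 + 2*15 = -608 + 30 = -578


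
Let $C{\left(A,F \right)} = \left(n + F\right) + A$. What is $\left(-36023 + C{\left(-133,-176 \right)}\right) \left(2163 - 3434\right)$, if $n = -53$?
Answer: $46245335$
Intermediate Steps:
$C{\left(A,F \right)} = -53 + A + F$ ($C{\left(A,F \right)} = \left(-53 + F\right) + A = -53 + A + F$)
$\left(-36023 + C{\left(-133,-176 \right)}\right) \left(2163 - 3434\right) = \left(-36023 - 362\right) \left(2163 - 3434\right) = \left(-36023 - 362\right) \left(-1271\right) = \left(-36385\right) \left(-1271\right) = 46245335$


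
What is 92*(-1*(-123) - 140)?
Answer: -1564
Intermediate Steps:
92*(-1*(-123) - 140) = 92*(123 - 140) = 92*(-17) = -1564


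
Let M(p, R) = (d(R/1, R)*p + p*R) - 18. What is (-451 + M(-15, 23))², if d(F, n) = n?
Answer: 1343281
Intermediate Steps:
M(p, R) = -18 + 2*R*p (M(p, R) = (R*p + p*R) - 18 = (R*p + R*p) - 18 = 2*R*p - 18 = -18 + 2*R*p)
(-451 + M(-15, 23))² = (-451 + (-18 + 2*23*(-15)))² = (-451 + (-18 - 690))² = (-451 - 708)² = (-1159)² = 1343281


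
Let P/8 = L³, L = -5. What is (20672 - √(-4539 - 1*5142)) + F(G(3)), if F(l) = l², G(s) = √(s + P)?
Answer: 19675 - I*√9681 ≈ 19675.0 - 98.392*I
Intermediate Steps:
P = -1000 (P = 8*(-5)³ = 8*(-125) = -1000)
G(s) = √(-1000 + s) (G(s) = √(s - 1000) = √(-1000 + s))
(20672 - √(-4539 - 1*5142)) + F(G(3)) = (20672 - √(-4539 - 1*5142)) + (√(-1000 + 3))² = (20672 - √(-4539 - 5142)) + (√(-997))² = (20672 - √(-9681)) + (I*√997)² = (20672 - I*√9681) - 997 = 19675 - I*√9681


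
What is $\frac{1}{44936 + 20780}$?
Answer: $\frac{1}{65716} \approx 1.5217 \cdot 10^{-5}$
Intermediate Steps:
$\frac{1}{44936 + 20780} = \frac{1}{65716}$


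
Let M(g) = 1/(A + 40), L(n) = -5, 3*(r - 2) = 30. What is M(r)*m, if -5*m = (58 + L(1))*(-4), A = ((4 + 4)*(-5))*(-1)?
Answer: 53/100 ≈ 0.53000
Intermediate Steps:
A = 40 (A = (8*(-5))*(-1) = -40*(-1) = 40)
r = 12 (r = 2 + (⅓)*30 = 2 + 10 = 12)
M(g) = 1/80 (M(g) = 1/(40 + 40) = 1/80)
m = 212/5 (m = -(58 - 5)*(-4)/5 = -53*(-4)/5 = -⅕*(-212) = 212/5 ≈ 42.400)
M(r)*m = (1/80)*(212/5) = 53/100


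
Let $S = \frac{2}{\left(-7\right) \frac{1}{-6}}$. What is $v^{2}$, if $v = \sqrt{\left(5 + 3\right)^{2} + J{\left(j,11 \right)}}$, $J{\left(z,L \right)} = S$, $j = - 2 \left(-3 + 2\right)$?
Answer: $\frac{460}{7} \approx 65.714$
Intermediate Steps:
$j = 2$ ($j = \left(-2\right) \left(-1\right) = 2$)
$S = \frac{12}{7}$ ($S = \frac{2}{\left(-7\right) \left(- \frac{1}{6}\right)} = \frac{2}{\frac{7}{6}} = 2 \cdot \frac{6}{7} = \frac{12}{7} \approx 1.7143$)
$J{\left(z,L \right)} = \frac{12}{7}$
$v = \frac{2 \sqrt{805}}{7}$ ($v = \sqrt{\left(5 + 3\right)^{2} + \frac{12}{7}} = \sqrt{8^{2} + \frac{12}{7}} = \sqrt{64 + \frac{12}{7}} = \sqrt{\frac{460}{7}} = \frac{2 \sqrt{805}}{7} \approx 8.1064$)
$v^{2} = \left(\frac{2 \sqrt{805}}{7}\right)^{2} = \frac{460}{7}$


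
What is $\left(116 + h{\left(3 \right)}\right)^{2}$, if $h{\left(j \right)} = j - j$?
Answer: $13456$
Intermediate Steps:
$h{\left(j \right)} = 0$
$\left(116 + h{\left(3 \right)}\right)^{2} = \left(116 + 0\right)^{2} = 116^{2} = 13456$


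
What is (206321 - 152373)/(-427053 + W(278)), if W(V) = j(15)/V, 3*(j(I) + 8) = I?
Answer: -14997544/118720737 ≈ -0.12633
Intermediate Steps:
j(I) = -8 + I/3
W(V) = -3/V (W(V) = (-8 + (⅓)*15)/V = (-8 + 5)/V = -3/V)
(206321 - 152373)/(-427053 + W(278)) = (206321 - 152373)/(-427053 - 3/278) = 53948/(-427053 - 3*1/278) = 53948/(-427053 - 3/278) = 53948/(-118720737/278) = 53948*(-278/118720737) = -14997544/118720737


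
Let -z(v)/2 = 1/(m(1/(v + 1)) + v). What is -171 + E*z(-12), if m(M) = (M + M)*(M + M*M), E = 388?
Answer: -211867/1994 ≈ -106.25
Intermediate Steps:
m(M) = 2*M*(M + M²) (m(M) = (2*M)*(M + M²) = 2*M*(M + M²))
z(v) = -2/(v + 2*(1 + 1/(1 + v))/(1 + v)²) (z(v) = -2/(2*(1/(v + 1))²*(1 + 1/(v + 1)) + v) = -2/(2*(1/(1 + v))²*(1 + 1/(1 + v)) + v) = -2/(2*(1 + 1/(1 + v))/(1 + v)² + v) = -2/(v + 2*(1 + 1/(1 + v))/(1 + v)²))
-171 + E*z(-12) = -171 + 388*(-2*(1 - 12)³/(4 + 2*(-12) - 12*(1 - 12)³)) = -171 + 388*(-2*(-11)³/(4 - 24 - 12*(-11)³)) = -171 + 388*(-2*(-1331)/(4 - 24 - 12*(-1331))) = -171 + 388*(-2*(-1331)/(4 - 24 + 15972)) = -171 + 388*(-2*(-1331)/15952) = -171 + 388*(-2*(-1331)*1/15952) = -171 + 388*(1331/7976) = -171 + 129107/1994 = -211867/1994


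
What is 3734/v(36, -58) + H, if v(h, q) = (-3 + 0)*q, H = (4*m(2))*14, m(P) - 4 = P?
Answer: 31099/87 ≈ 357.46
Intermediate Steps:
m(P) = 4 + P
H = 336 (H = (4*(4 + 2))*14 = (4*6)*14 = 24*14 = 336)
v(h, q) = -3*q
3734/v(36, -58) + H = 3734/((-3*(-58))) + 336 = 3734/174 + 336 = 3734*(1/174) + 336 = 1867/87 + 336 = 31099/87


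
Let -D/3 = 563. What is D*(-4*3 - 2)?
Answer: 23646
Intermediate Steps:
D = -1689 (D = -3*563 = -1689)
D*(-4*3 - 2) = -1689*(-4*3 - 2) = -1689*(-12 - 2) = -1689*(-14) = 23646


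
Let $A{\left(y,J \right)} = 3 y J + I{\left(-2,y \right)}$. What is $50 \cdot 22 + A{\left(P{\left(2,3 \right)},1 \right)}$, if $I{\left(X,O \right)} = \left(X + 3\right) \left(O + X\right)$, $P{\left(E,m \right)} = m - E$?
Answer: $1102$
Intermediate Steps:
$I{\left(X,O \right)} = \left(3 + X\right) \left(O + X\right)$
$A{\left(y,J \right)} = -2 + y + 3 J y$ ($A{\left(y,J \right)} = 3 y J + \left(\left(-2\right)^{2} + 3 y + 3 \left(-2\right) + y \left(-2\right)\right) = 3 J y + \left(4 + 3 y - 6 - 2 y\right) = 3 J y + \left(-2 + y\right) = -2 + y + 3 J y$)
$50 \cdot 22 + A{\left(P{\left(2,3 \right)},1 \right)} = 50 \cdot 22 + \left(-2 + \left(3 - 2\right) + 3 \cdot 1 \left(3 - 2\right)\right) = 1100 + \left(-2 + \left(3 - 2\right) + 3 \cdot 1 \left(3 - 2\right)\right) = 1100 + \left(-2 + 1 + 3 \cdot 1 \cdot 1\right) = 1100 + \left(-2 + 1 + 3\right) = 1100 + 2 = 1102$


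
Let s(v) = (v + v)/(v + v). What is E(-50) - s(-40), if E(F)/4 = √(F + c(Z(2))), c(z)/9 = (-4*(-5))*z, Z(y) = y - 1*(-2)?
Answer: -1 + 4*√670 ≈ 102.54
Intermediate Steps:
Z(y) = 2 + y (Z(y) = y + 2 = 2 + y)
s(v) = 1 (s(v) = (2*v)/((2*v)) = (2*v)*(1/(2*v)) = 1)
c(z) = 180*z (c(z) = 9*((-4*(-5))*z) = 9*(20*z) = 180*z)
E(F) = 4*√(720 + F) (E(F) = 4*√(F + 180*(2 + 2)) = 4*√(F + 180*4) = 4*√(F + 720) = 4*√(720 + F))
E(-50) - s(-40) = 4*√(720 - 50) - 1*1 = 4*√670 - 1 = -1 + 4*√670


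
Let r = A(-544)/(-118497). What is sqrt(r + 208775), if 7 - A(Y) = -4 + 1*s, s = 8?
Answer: 2*sqrt(81431175173569)/39499 ≈ 456.92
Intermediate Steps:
A(Y) = 3 (A(Y) = 7 - (-4 + 1*8) = 7 - (-4 + 8) = 7 - 1*4 = 7 - 4 = 3)
r = -1/39499 (r = 3/(-118497) = 3*(-1/118497) = -1/39499 ≈ -2.5317e-5)
sqrt(r + 208775) = sqrt(-1/39499 + 208775) = sqrt(8246403724/39499) = 2*sqrt(81431175173569)/39499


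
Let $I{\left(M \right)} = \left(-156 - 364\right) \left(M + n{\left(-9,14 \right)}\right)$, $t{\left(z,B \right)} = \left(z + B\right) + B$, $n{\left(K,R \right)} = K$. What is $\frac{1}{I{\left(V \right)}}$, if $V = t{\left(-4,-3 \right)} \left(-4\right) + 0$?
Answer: $- \frac{1}{16120} \approx -6.2035 \cdot 10^{-5}$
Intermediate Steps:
$t{\left(z,B \right)} = z + 2 B$ ($t{\left(z,B \right)} = \left(B + z\right) + B = z + 2 B$)
$V = 40$ ($V = \left(-4 + 2 \left(-3\right)\right) \left(-4\right) + 0 = \left(-4 - 6\right) \left(-4\right) + 0 = \left(-10\right) \left(-4\right) + 0 = 40 + 0 = 40$)
$I{\left(M \right)} = 4680 - 520 M$ ($I{\left(M \right)} = \left(-156 - 364\right) \left(M - 9\right) = - 520 \left(-9 + M\right) = 4680 - 520 M$)
$\frac{1}{I{\left(V \right)}} = \frac{1}{4680 - 20800} = \frac{1}{-16120} = - \frac{1}{16120}$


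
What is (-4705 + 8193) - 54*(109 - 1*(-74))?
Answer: -6394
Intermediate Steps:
(-4705 + 8193) - 54*(109 - 1*(-74)) = 3488 - 54*(109 + 74) = 3488 - 54*183 = 3488 - 9882 = -6394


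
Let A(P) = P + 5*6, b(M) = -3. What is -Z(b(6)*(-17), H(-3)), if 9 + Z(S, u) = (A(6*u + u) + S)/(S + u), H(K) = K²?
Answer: 33/5 ≈ 6.6000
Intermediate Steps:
A(P) = 30 + P (A(P) = P + 30 = 30 + P)
Z(S, u) = -9 + (30 + S + 7*u)/(S + u) (Z(S, u) = -9 + ((30 + (6*u + u)) + S)/(S + u) = -9 + ((30 + 7*u) + S)/(S + u) = -9 + (30 + S + 7*u)/(S + u))
-Z(b(6)*(-17), H(-3)) = -2*(15 - 1*(-3)² - (-12)*(-17))/(-3*(-17) + (-3)²) = -2*(15 - 1*9 - 4*51)/(51 + 9) = -2*(15 - 9 - 204)/60 = -2*(-198)/60 = -1*(-33/5) = 33/5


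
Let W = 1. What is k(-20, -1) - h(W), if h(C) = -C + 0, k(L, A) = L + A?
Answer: -20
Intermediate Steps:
k(L, A) = A + L
h(C) = -C
k(-20, -1) - h(W) = (-1 - 20) - (-1) = -21 - 1*(-1) = -21 + 1 = -20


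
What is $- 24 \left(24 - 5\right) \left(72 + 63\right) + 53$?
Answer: $-61507$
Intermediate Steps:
$- 24 \left(24 - 5\right) \left(72 + 63\right) + 53 = - 24 \cdot 19 \cdot 135 + 53 = \left(-24\right) 2565 + 53 = -61560 + 53 = -61507$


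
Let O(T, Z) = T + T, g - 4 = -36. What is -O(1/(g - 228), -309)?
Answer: 1/130 ≈ 0.0076923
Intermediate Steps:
g = -32 (g = 4 - 36 = -32)
O(T, Z) = 2*T
-O(1/(g - 228), -309) = -2/(-32 - 228) = -2/(-260) = -2*(-1)/260 = -1*(-1/130) = 1/130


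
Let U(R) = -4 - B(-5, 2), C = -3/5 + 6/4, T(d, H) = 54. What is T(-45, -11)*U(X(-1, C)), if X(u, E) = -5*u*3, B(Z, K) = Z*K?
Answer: 324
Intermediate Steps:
B(Z, K) = K*Z
C = 9/10 (C = -3*1/5 + 6*(1/4) = -3/5 + 3/2 = 9/10 ≈ 0.90000)
X(u, E) = -15*u
U(R) = 6 (U(R) = -4 - 2*(-5) = -4 - 1*(-10) = -4 + 10 = 6)
T(-45, -11)*U(X(-1, C)) = 54*6 = 324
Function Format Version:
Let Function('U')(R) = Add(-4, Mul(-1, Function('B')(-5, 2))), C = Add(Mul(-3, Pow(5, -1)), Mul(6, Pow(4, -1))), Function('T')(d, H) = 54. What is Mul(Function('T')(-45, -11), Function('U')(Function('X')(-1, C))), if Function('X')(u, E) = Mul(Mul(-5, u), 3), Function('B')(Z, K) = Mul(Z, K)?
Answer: 324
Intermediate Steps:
Function('B')(Z, K) = Mul(K, Z)
C = Rational(9, 10) (C = Add(Mul(-3, Rational(1, 5)), Mul(6, Rational(1, 4))) = Add(Rational(-3, 5), Rational(3, 2)) = Rational(9, 10) ≈ 0.90000)
Function('X')(u, E) = Mul(-15, u)
Function('U')(R) = 6 (Function('U')(R) = Add(-4, Mul(-1, Mul(2, -5))) = Add(-4, Mul(-1, -10)) = Add(-4, 10) = 6)
Mul(Function('T')(-45, -11), Function('U')(Function('X')(-1, C))) = Mul(54, 6) = 324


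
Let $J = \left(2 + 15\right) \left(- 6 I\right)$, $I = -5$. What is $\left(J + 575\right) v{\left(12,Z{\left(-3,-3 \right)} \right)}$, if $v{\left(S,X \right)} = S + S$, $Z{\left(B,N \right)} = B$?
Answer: $26040$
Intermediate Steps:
$v{\left(S,X \right)} = 2 S$
$J = 510$ ($J = \left(2 + 15\right) \left(\left(-6\right) \left(-5\right)\right) = 17 \cdot 30 = 510$)
$\left(J + 575\right) v{\left(12,Z{\left(-3,-3 \right)} \right)} = \left(510 + 575\right) 2 \cdot 12 = 1085 \cdot 24 = 26040$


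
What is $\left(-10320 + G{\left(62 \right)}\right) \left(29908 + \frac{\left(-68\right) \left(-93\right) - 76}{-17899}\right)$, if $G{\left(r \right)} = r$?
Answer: $- \frac{5491282237352}{17899} \approx -3.0679 \cdot 10^{8}$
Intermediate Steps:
$\left(-10320 + G{\left(62 \right)}\right) \left(29908 + \frac{\left(-68\right) \left(-93\right) - 76}{-17899}\right) = \left(-10320 + 62\right) \left(29908 + \frac{\left(-68\right) \left(-93\right) - 76}{-17899}\right) = - 10258 \left(29908 + \left(6324 - 76\right) \left(- \frac{1}{17899}\right)\right) = - 10258 \left(29908 + 6248 \left(- \frac{1}{17899}\right)\right) = - 10258 \left(29908 - \frac{6248}{17899}\right) = \left(-10258\right) \frac{535317044}{17899} = - \frac{5491282237352}{17899}$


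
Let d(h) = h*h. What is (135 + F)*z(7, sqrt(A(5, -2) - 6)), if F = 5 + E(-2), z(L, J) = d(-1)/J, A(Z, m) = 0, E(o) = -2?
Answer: -23*I*sqrt(6) ≈ -56.338*I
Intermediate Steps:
d(h) = h**2
z(L, J) = 1/J (z(L, J) = (-1)**2/J = 1/J)
F = 3 (F = 5 - 2 = 3)
(135 + F)*z(7, sqrt(A(5, -2) - 6)) = (135 + 3)/(sqrt(0 - 6)) = 138/(sqrt(-6)) = 138/((I*sqrt(6))) = 138*(-I*sqrt(6)/6) = -23*I*sqrt(6)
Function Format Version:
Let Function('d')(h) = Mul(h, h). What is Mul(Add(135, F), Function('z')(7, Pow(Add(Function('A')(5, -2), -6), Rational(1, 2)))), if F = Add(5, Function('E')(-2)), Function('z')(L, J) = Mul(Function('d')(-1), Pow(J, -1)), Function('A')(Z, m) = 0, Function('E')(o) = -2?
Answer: Mul(-23, I, Pow(6, Rational(1, 2))) ≈ Mul(-56.338, I)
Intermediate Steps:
Function('d')(h) = Pow(h, 2)
Function('z')(L, J) = Pow(J, -1) (Function('z')(L, J) = Mul(Pow(-1, 2), Pow(J, -1)) = Mul(1, Pow(J, -1)) = Pow(J, -1))
F = 3 (F = Add(5, -2) = 3)
Mul(Add(135, F), Function('z')(7, Pow(Add(Function('A')(5, -2), -6), Rational(1, 2)))) = Mul(Add(135, 3), Pow(Pow(Add(0, -6), Rational(1, 2)), -1)) = Mul(138, Pow(Pow(-6, Rational(1, 2)), -1)) = Mul(138, Pow(Mul(I, Pow(6, Rational(1, 2))), -1)) = Mul(138, Mul(Rational(-1, 6), I, Pow(6, Rational(1, 2)))) = Mul(-23, I, Pow(6, Rational(1, 2)))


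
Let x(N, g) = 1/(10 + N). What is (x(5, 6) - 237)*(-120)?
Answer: 28432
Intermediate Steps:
(x(5, 6) - 237)*(-120) = (1/(10 + 5) - 237)*(-120) = (1/15 - 237)*(-120) = -3554/15*(-120) = 28432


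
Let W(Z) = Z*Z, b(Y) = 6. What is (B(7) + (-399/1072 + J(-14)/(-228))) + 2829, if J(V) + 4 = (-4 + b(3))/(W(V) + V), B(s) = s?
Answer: 5255834525/1853488 ≈ 2835.6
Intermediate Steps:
W(Z) = Z**2
J(V) = -4 + 2/(V + V**2) (J(V) = -4 + (-4 + 6)/(V**2 + V) = -4 + 2/(V + V**2))
(B(7) + (-399/1072 + J(-14)/(-228))) + 2829 = (7 + (-399/1072 + (2*(1 - 2*(-14) - 2*(-14)**2)/(-14*(1 - 14)))/(-228))) + 2829 = (7 + (-399*1/1072 + (2*(-1/14)*(1 + 28 - 2*196)/(-13))*(-1/228))) + 2829 = (7 + (-399/1072 + (2*(-1/14)*(-1/13)*(1 + 28 - 392))*(-1/228))) + 2829 = (7 + (-399/1072 + (2*(-1/14)*(-1/13)*(-363))*(-1/228))) + 2829 = (7 + (-399/1072 - 363/91*(-1/228))) + 2829 = (7 + (-399/1072 + 121/6916)) + 2829 = (7 - 657443/1853488) + 2829 = 12316973/1853488 + 2829 = 5255834525/1853488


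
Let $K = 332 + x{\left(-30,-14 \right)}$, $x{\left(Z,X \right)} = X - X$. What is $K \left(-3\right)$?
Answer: $-996$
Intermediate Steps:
$x{\left(Z,X \right)} = 0$
$K = 332$ ($K = 332 + 0 = 332$)
$K \left(-3\right) = 332 \left(-3\right) = -996$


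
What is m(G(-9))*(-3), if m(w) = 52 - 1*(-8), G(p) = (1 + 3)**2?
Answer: -180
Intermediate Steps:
G(p) = 16 (G(p) = 4**2 = 16)
m(w) = 60 (m(w) = 52 + 8 = 60)
m(G(-9))*(-3) = 60*(-3) = -180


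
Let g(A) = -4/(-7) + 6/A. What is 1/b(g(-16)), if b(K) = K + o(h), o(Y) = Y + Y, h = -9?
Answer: -56/997 ≈ -0.056168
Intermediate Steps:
o(Y) = 2*Y
g(A) = 4/7 + 6/A (g(A) = -4*(-⅐) + 6/A = 4/7 + 6/A)
b(K) = -18 + K (b(K) = K + 2*(-9) = K - 18 = -18 + K)
1/b(g(-16)) = 1/(-18 + (4/7 + 6/(-16))) = 1/(-18 + (4/7 + 6*(-1/16))) = 1/(-18 + (4/7 - 3/8)) = 1/(-18 + 11/56) = 1/(-997/56) = -56/997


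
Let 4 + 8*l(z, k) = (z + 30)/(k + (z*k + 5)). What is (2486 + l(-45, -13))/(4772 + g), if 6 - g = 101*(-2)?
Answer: 3824351/7662560 ≈ 0.49910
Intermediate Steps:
g = 208 (g = 6 - 101*(-2) = 6 - 1*(-202) = 6 + 202 = 208)
l(z, k) = -1/2 + (30 + z)/(8*(5 + k + k*z)) (l(z, k) = -1/2 + ((z + 30)/(k + (z*k + 5)))/8 = -1/2 + ((30 + z)/(k + (k*z + 5)))/8 = -1/2 + ((30 + z)/(k + (5 + k*z)))/8 = -1/2 + ((30 + z)/(5 + k + k*z))/8 = -1/2 + (30 + z)/(8*(5 + k + k*z)))
(2486 + l(-45, -13))/(4772 + g) = (2486 + (10 - 45 - 4*(-13) - 4*(-13)*(-45))/(8*(5 - 13 - 13*(-45))))/(4772 + 208) = (2486 + (10 - 45 + 52 - 2340)/(8*(5 - 13 + 585)))/4980 = (2486 + (1/8)*(-2323)/577)*(1/4980) = (2486 + (1/8)*(1/577)*(-2323))*(1/4980) = (2486 - 2323/4616)*(1/4980) = (11473053/4616)*(1/4980) = 3824351/7662560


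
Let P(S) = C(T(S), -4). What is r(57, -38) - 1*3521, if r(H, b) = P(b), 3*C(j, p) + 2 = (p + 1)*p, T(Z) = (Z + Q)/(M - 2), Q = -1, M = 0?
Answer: -10553/3 ≈ -3517.7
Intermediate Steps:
T(Z) = 1/2 - Z/2 (T(Z) = (Z - 1)/(0 - 2) = (-1 + Z)/(-2) = (-1 + Z)*(-1/2) = 1/2 - Z/2)
C(j, p) = -2/3 + p*(1 + p)/3 (C(j, p) = -2/3 + ((p + 1)*p)/3 = -2/3 + ((1 + p)*p)/3 = -2/3 + (p*(1 + p))/3 = -2/3 + p*(1 + p)/3)
P(S) = 10/3 (P(S) = -2/3 + (1/3)*(-4) + (1/3)*(-4)**2 = -2/3 - 4/3 + (1/3)*16 = -2/3 - 4/3 + 16/3 = 10/3)
r(H, b) = 10/3
r(57, -38) - 1*3521 = 10/3 - 1*3521 = 10/3 - 3521 = -10553/3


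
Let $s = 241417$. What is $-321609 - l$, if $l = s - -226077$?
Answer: $-789103$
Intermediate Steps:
$l = 467494$ ($l = 241417 - -226077 = 241417 + 226077 = 467494$)
$-321609 - l = -321609 - 467494 = -789103$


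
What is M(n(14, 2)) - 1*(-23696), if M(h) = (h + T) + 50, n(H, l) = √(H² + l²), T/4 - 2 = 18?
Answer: 23826 + 10*√2 ≈ 23840.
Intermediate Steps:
T = 80 (T = 8 + 4*18 = 8 + 72 = 80)
M(h) = 130 + h (M(h) = (h + 80) + 50 = (80 + h) + 50 = 130 + h)
M(n(14, 2)) - 1*(-23696) = (130 + √(14² + 2²)) - 1*(-23696) = (130 + √(196 + 4)) + 23696 = (130 + √200) + 23696 = (130 + 10*√2) + 23696 = 23826 + 10*√2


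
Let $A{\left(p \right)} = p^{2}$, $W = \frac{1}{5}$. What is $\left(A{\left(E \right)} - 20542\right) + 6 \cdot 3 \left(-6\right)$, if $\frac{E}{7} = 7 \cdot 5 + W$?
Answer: $\frac{1001574}{25} \approx 40063.0$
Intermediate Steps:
$W = \frac{1}{5} \approx 0.2$
$E = \frac{1232}{5}$ ($E = 7 \left(7 \cdot 5 + \frac{1}{5}\right) = 7 \left(35 + \frac{1}{5}\right) = 7 \cdot \frac{176}{5} = \frac{1232}{5} \approx 246.4$)
$\left(A{\left(E \right)} - 20542\right) + 6 \cdot 3 \left(-6\right) = \left(\left(\frac{1232}{5}\right)^{2} - 20542\right) + 6 \cdot 3 \left(-6\right) = \left(\frac{1517824}{25} - 20542\right) + 18 \left(-6\right) = \frac{1004274}{25} - 108 = \frac{1001574}{25}$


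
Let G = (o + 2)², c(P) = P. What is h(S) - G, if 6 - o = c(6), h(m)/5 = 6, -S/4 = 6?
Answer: 26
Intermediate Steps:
S = -24 (S = -4*6 = -24)
h(m) = 30 (h(m) = 5*6 = 30)
o = 0 (o = 6 - 1*6 = 6 - 6 = 0)
G = 4 (G = (0 + 2)² = 2² = 4)
h(S) - G = 30 - 1*4 = 30 - 4 = 26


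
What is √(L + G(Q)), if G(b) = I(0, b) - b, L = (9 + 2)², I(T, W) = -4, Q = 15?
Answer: √102 ≈ 10.100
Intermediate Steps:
L = 121 (L = 11² = 121)
G(b) = -4 - b
√(L + G(Q)) = √(121 + (-4 - 1*15)) = √(121 + (-4 - 15)) = √(121 - 19) = √102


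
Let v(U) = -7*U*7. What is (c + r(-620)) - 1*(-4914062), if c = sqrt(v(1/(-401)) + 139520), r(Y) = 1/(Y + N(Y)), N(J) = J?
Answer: 6093436879/1240 + 23*sqrt(42410161)/401 ≈ 4.9144e+6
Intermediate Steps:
v(U) = -49*U
r(Y) = 1/(2*Y) (r(Y) = 1/(Y + Y) = 1/(2*Y))
c = 23*sqrt(42410161)/401 (c = sqrt(-49/(-401) + 139520) = sqrt(-49*(-1/401) + 139520) = sqrt(49/401 + 139520) = sqrt(55947569/401) = 23*sqrt(42410161)/401 ≈ 373.52)
(c + r(-620)) - 1*(-4914062) = (23*sqrt(42410161)/401 + (1/2)/(-620)) - 1*(-4914062) = (23*sqrt(42410161)/401 + (1/2)*(-1/620)) + 4914062 = (23*sqrt(42410161)/401 - 1/1240) + 4914062 = (-1/1240 + 23*sqrt(42410161)/401) + 4914062 = 6093436879/1240 + 23*sqrt(42410161)/401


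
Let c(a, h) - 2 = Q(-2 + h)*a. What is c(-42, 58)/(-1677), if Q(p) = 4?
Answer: 166/1677 ≈ 0.098986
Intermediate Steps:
c(a, h) = 2 + 4*a
c(-42, 58)/(-1677) = (2 + 4*(-42))/(-1677) = (2 - 168)*(-1/1677) = -166*(-1/1677) = 166/1677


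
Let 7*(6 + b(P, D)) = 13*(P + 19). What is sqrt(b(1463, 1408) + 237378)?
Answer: sqrt(11766090)/7 ≈ 490.02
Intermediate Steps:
b(P, D) = 205/7 + 13*P/7 (b(P, D) = -6 + (13*(P + 19))/7 = -6 + (13*(19 + P))/7 = -6 + (247 + 13*P)/7 = -6 + (247/7 + 13*P/7) = 205/7 + 13*P/7)
sqrt(b(1463, 1408) + 237378) = sqrt((205/7 + (13/7)*1463) + 237378) = sqrt((205/7 + 2717) + 237378) = sqrt(19224/7 + 237378) = sqrt(1680870/7) = sqrt(11766090)/7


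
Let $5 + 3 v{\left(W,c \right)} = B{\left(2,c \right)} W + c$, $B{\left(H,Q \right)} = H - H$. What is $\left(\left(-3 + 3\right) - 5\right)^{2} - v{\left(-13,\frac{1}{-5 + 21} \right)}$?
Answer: $\frac{1279}{48} \approx 26.646$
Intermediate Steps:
$B{\left(H,Q \right)} = 0$
$v{\left(W,c \right)} = - \frac{5}{3} + \frac{c}{3}$ ($v{\left(W,c \right)} = - \frac{5}{3} + \frac{0 W + c}{3} = - \frac{5}{3} + \frac{0 + c}{3} = - \frac{5}{3} + \frac{c}{3}$)
$\left(\left(-3 + 3\right) - 5\right)^{2} - v{\left(-13,\frac{1}{-5 + 21} \right)} = \left(\left(-3 + 3\right) - 5\right)^{2} - \left(- \frac{5}{3} + \frac{1}{3 \left(-5 + 21\right)}\right) = \left(0 - 5\right)^{2} - \left(- \frac{5}{3} + \frac{1}{3 \cdot 16}\right) = \left(-5\right)^{2} - \left(- \frac{5}{3} + \frac{1}{3} \cdot \frac{1}{16}\right) = 25 - \left(- \frac{5}{3} + \frac{1}{48}\right) = 25 - - \frac{79}{48} = 25 + \frac{79}{48} = \frac{1279}{48}$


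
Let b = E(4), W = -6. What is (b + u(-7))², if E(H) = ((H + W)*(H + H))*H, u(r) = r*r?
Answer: 225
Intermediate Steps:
u(r) = r²
E(H) = 2*H²*(-6 + H) (E(H) = ((H - 6)*(H + H))*H = ((-6 + H)*(2*H))*H = (2*H*(-6 + H))*H = 2*H²*(-6 + H))
b = -64 (b = 2*4²*(-6 + 4) = 2*16*(-2) = -64)
(b + u(-7))² = (-64 + (-7)²)² = (-64 + 49)² = (-15)² = 225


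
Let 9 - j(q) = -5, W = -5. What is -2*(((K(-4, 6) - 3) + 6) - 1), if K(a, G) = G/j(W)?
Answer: -34/7 ≈ -4.8571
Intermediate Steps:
j(q) = 14 (j(q) = 9 - 1*(-5) = 9 + 5 = 14)
K(a, G) = G/14
-2*(((K(-4, 6) - 3) + 6) - 1) = -2*((((1/14)*6 - 3) + 6) - 1) = -2*(((3/7 - 3) + 6) - 1) = -2*((-18/7 + 6) - 1) = -2*(24/7 - 1) = -2*17/7 = -34/7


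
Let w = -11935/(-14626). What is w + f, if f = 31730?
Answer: 464094915/14626 ≈ 31731.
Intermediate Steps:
w = 11935/14626 (w = -11935*(-1/14626) = 11935/14626 ≈ 0.81601)
w + f = 11935/14626 + 31730 = 464094915/14626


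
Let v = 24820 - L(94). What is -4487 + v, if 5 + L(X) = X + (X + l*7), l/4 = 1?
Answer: 20122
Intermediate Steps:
l = 4 (l = 4*1 = 4)
L(X) = 23 + 2*X (L(X) = -5 + (X + (X + 4*7)) = -5 + (X + (X + 28)) = -5 + (X + (28 + X)) = -5 + (28 + 2*X) = 23 + 2*X)
v = 24609 (v = 24820 - (23 + 2*94) = 24820 - (23 + 188) = 24820 - 1*211 = 24820 - 211 = 24609)
-4487 + v = -4487 + 24609 = 20122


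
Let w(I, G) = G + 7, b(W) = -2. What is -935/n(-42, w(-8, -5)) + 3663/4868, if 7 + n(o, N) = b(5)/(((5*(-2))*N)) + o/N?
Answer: 46537777/1358172 ≈ 34.265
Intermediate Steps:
w(I, G) = 7 + G
n(o, N) = -7 + 1/(5*N) + o/N (n(o, N) = -7 + (-2*(-1/(10*N)) + o/N) = -7 + (-(-1)/(5*N) + o/N) = -7 + (1/(5*N) + o/N) = -7 + 1/(5*N) + o/N)
-935/n(-42, w(-8, -5)) + 3663/4868 = -935*(7 - 5)/(⅕ - 42 - 7*(7 - 5)) + 3663/4868 = -935*2/(⅕ - 42 - 7*2) + 3663*(1/4868) = -935*2/(⅕ - 42 - 14) + 3663/4868 = -935/((½)*(-279/5)) + 3663/4868 = -935/(-279/10) + 3663/4868 = -935*(-10/279) + 3663/4868 = 9350/279 + 3663/4868 = 46537777/1358172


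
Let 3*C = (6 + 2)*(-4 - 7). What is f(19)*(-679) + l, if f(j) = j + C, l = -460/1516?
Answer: 7977226/1137 ≈ 7016.0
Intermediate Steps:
l = -115/379 (l = -460*1/1516 = -115/379 ≈ -0.30343)
C = -88/3 (C = ((6 + 2)*(-4 - 7))/3 = (8*(-11))/3 = (1/3)*(-88) = -88/3 ≈ -29.333)
f(j) = -88/3 + j (f(j) = j - 88/3 = -88/3 + j)
f(19)*(-679) + l = (-88/3 + 19)*(-679) - 115/379 = -31/3*(-679) - 115/379 = 21049/3 - 115/379 = 7977226/1137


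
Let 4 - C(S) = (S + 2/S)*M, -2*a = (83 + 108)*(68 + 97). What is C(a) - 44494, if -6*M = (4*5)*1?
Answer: -1834456643/18909 ≈ -97015.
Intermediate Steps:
M = -10/3 (M = -4*5/6 = -10/3 ≈ -3.3333)
a = -31515/2 (a = -(83 + 108)*(68 + 97)/2 = -191*165/2 = -½*31515 = -31515/2 ≈ -15758.)
C(S) = 4 + 10*S/3 + 20/(3*S) (C(S) = 4 - (S + 2/S)*(-10)/3 = 4 - (-20/(3*S) - 10*S/3) = 4 + (10*S/3 + 20/(3*S)) = 4 + 10*S/3 + 20/(3*S))
C(a) - 44494 = (4 + (10/3)*(-31515/2) + 20/(3*(-31515/2))) - 44494 = (4 - 52525 + (20/3)*(-2/31515)) - 44494 = (4 - 52525 - 8/18909) - 44494 = -993119597/18909 - 44494 = -1834456643/18909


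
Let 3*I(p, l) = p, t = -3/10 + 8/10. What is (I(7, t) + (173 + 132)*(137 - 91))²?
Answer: 1772157409/9 ≈ 1.9691e+8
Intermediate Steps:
t = ½ (t = -3*⅒ + 8*(⅒) = -3/10 + ⅘ = ½ ≈ 0.50000)
I(p, l) = p/3
(I(7, t) + (173 + 132)*(137 - 91))² = ((⅓)*7 + (173 + 132)*(137 - 91))² = (7/3 + 305*46)² = (7/3 + 14030)² = (42097/3)² = 1772157409/9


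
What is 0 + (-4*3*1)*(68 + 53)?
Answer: -1452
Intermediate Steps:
0 + (-4*3*1)*(68 + 53) = 0 - 12*1*121 = 0 - 12*121 = 0 - 1452 = -1452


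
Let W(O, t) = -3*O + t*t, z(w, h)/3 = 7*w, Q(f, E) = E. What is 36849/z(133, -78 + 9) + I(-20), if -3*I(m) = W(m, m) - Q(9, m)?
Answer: -136677/931 ≈ -146.81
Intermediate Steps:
z(w, h) = 21*w (z(w, h) = 3*(7*w) = 21*w)
W(O, t) = t² - 3*O (W(O, t) = -3*O + t² = t² - 3*O)
I(m) = -m²/3 + 4*m/3 (I(m) = -((m² - 3*m) - m)/3 = -(m² - 4*m)/3 = -m²/3 + 4*m/3)
36849/z(133, -78 + 9) + I(-20) = 36849/((21*133)) + (⅓)*(-20)*(4 - 1*(-20)) = 36849/2793 + (⅓)*(-20)*(4 + 20) = 36849*(1/2793) + (⅓)*(-20)*24 = 12283/931 - 160 = -136677/931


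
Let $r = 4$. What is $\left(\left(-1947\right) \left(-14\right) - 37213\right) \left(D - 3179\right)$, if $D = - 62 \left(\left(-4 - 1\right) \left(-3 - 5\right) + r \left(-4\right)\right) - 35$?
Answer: $46808410$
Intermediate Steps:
$D = -1523$ ($D = - 62 \left(\left(-4 - 1\right) \left(-3 - 5\right) + 4 \left(-4\right)\right) - 35 = - 62 \left(\left(-5\right) \left(-8\right) - 16\right) - 35 = - 62 \left(40 - 16\right) - 35 = \left(-62\right) 24 - 35 = -1488 - 35 = -1523$)
$\left(\left(-1947\right) \left(-14\right) - 37213\right) \left(D - 3179\right) = \left(\left(-1947\right) \left(-14\right) - 37213\right) \left(-1523 - 3179\right) = \left(27258 - 37213\right) \left(-4702\right) = \left(-9955\right) \left(-4702\right) = 46808410$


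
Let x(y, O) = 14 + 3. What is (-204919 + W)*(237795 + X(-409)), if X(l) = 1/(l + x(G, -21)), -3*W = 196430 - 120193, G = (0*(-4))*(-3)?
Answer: -32205723627583/588 ≈ -5.4772e+10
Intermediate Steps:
G = 0 (G = 0*(-3) = 0)
x(y, O) = 17
W = -76237/3 (W = -(196430 - 120193)/3 = -1/3*76237 = -76237/3 ≈ -25412.)
X(l) = 1/(17 + l) (X(l) = 1/(l + 17) = 1/(17 + l))
(-204919 + W)*(237795 + X(-409)) = (-204919 - 76237/3)*(237795 + 1/(17 - 409)) = -690994*(237795 + 1/(-392))/3 = -690994*(237795 - 1/392)/3 = -690994/3*93215639/392 = -32205723627583/588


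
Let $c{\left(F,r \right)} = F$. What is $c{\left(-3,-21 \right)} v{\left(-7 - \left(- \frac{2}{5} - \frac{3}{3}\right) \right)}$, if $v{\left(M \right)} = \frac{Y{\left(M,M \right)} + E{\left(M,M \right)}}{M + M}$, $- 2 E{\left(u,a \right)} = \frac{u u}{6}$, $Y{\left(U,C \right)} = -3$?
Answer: $- \frac{421}{280} \approx -1.5036$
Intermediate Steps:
$E{\left(u,a \right)} = - \frac{u^{2}}{12}$ ($E{\left(u,a \right)} = - \frac{u u \frac{1}{6}}{2} = - \frac{u^{2} \cdot \frac{1}{6}}{2} = - \frac{\frac{1}{6} u^{2}}{2} = - \frac{u^{2}}{12}$)
$v{\left(M \right)} = \frac{-3 - \frac{M^{2}}{12}}{2 M}$ ($v{\left(M \right)} = \frac{-3 - \frac{M^{2}}{12}}{M + M} = \frac{-3 - \frac{M^{2}}{12}}{2 M}$)
$c{\left(-3,-21 \right)} v{\left(-7 - \left(- \frac{2}{5} - \frac{3}{3}\right) \right)} = - 3 \frac{-36 - \left(-7 - \left(- \frac{2}{5} - \frac{3}{3}\right)\right)^{2}}{24 \left(-7 - \left(- \frac{2}{5} - \frac{3}{3}\right)\right)} = - 3 \frac{-36 - \left(-7 - \left(\left(-2\right) \frac{1}{5} - 1\right)\right)^{2}}{24 \left(-7 - \left(\left(-2\right) \frac{1}{5} - 1\right)\right)} = - 3 \frac{-36 - \left(-7 - \left(- \frac{2}{5} - 1\right)\right)^{2}}{24 \left(-7 - \left(- \frac{2}{5} - 1\right)\right)} = - 3 \frac{-36 - \left(-7 - - \frac{7}{5}\right)^{2}}{24 \left(-7 - - \frac{7}{5}\right)} = - 3 \frac{-36 - \left(-7 + \frac{7}{5}\right)^{2}}{24 \left(-7 + \frac{7}{5}\right)} = - 3 \frac{-36 - \left(- \frac{28}{5}\right)^{2}}{24 \left(- \frac{28}{5}\right)} = - 3 \cdot \frac{1}{24} \left(- \frac{5}{28}\right) \left(-36 - \frac{784}{25}\right) = - 3 \cdot \frac{1}{24} \left(- \frac{5}{28}\right) \left(- \frac{1684}{25}\right) = \left(-3\right) \frac{421}{840} = - \frac{421}{280}$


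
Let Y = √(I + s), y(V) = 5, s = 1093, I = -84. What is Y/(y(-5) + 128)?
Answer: √1009/133 ≈ 0.23883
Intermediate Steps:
Y = √1009 (Y = √(-84 + 1093) = √1009 ≈ 31.765)
Y/(y(-5) + 128) = √1009/(5 + 128) = √1009/133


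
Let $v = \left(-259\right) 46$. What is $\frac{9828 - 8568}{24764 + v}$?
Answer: $\frac{126}{1285} \approx 0.098054$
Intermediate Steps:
$v = -11914$
$\frac{9828 - 8568}{24764 + v} = \frac{9828 - 8568}{24764 - 11914} = \frac{1260}{12850} = 1260 \cdot \frac{1}{12850} = \frac{126}{1285}$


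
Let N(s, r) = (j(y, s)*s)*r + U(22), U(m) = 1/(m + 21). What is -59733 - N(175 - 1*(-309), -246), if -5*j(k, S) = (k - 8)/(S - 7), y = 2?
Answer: -677244632/11395 ≈ -59434.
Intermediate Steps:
j(k, S) = -(-8 + k)/(5*(-7 + S)) (j(k, S) = -(k - 8)/(5*(S - 7)) = -(-8 + k)/(5*(-7 + S)))
U(m) = 1/(21 + m)
N(s, r) = 1/43 + 6*r*s/(5*(-7 + s)) (N(s, r) = (((8 - 1*2)/(5*(-7 + s)))*s)*r + 1/(21 + 22) = (((8 - 2)/(5*(-7 + s)))*s)*r + 1/43 = (((⅕)*6/(-7 + s))*s)*r + 1/43 = ((6/(5*(-7 + s)))*s)*r + 1/43 = (6*s/(5*(-7 + s)))*r + 1/43 = 6*r*s/(5*(-7 + s)) + 1/43 = 1/43 + 6*r*s/(5*(-7 + s)))
-59733 - N(175 - 1*(-309), -246) = -59733 - (-35 + 5*(175 - 1*(-309)) + 258*(-246)*(175 - 1*(-309)))/(215*(-7 + (175 - 1*(-309)))) = -59733 - (-35 + 5*(175 + 309) + 258*(-246)*(175 + 309))/(215*(-7 + (175 + 309))) = -59733 - (-35 + 5*484 + 258*(-246)*484)/(215*(-7 + 484)) = -59733 - (-35 + 2420 - 30718512)/(215*477) = -59733 - (-30716127)/(215*477) = -59733 - 1*(-3412903/11395) = -59733 + 3412903/11395 = -677244632/11395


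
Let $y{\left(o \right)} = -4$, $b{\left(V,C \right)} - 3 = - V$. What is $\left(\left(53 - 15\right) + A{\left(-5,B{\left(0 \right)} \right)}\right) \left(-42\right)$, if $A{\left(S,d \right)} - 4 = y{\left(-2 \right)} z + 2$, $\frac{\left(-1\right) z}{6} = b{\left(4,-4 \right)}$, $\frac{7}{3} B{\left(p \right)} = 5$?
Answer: $-840$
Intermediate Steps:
$b{\left(V,C \right)} = 3 - V$
$B{\left(p \right)} = \frac{15}{7}$ ($B{\left(p \right)} = \frac{3}{7} \cdot 5 = \frac{15}{7}$)
$z = 6$ ($z = - 6 \left(3 - 4\right) = \left(-6\right) \left(-1\right) = 6$)
$A{\left(S,d \right)} = -18$ ($A{\left(S,d \right)} = 4 + \left(\left(-4\right) 6 + 2\right) = 4 + \left(-24 + 2\right) = 4 - 22 = -18$)
$\left(\left(53 - 15\right) + A{\left(-5,B{\left(0 \right)} \right)}\right) \left(-42\right) = \left(\left(53 - 15\right) - 18\right) \left(-42\right) = \left(38 - 18\right) \left(-42\right) = 20 \left(-42\right) = -840$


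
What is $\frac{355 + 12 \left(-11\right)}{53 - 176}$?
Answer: $- \frac{223}{123} \approx -1.813$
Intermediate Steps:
$\frac{355 + 12 \left(-11\right)}{53 - 176} = \frac{355 - 132}{-123} = 223 \left(- \frac{1}{123}\right) = - \frac{223}{123}$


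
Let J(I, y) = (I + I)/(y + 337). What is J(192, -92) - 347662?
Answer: -85176806/245 ≈ -3.4766e+5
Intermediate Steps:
J(I, y) = 2*I/(337 + y) (J(I, y) = (2*I)/(337 + y) = 2*I/(337 + y))
J(192, -92) - 347662 = 2*192/(337 - 92) - 347662 = 2*192/245 - 347662 = 2*192*(1/245) - 347662 = 384/245 - 347662 = -85176806/245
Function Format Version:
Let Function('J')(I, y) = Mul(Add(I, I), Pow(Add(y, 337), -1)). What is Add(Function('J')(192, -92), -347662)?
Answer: Rational(-85176806, 245) ≈ -3.4766e+5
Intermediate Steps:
Function('J')(I, y) = Mul(2, I, Pow(Add(337, y), -1)) (Function('J')(I, y) = Mul(Mul(2, I), Pow(Add(337, y), -1)) = Mul(2, I, Pow(Add(337, y), -1)))
Add(Function('J')(192, -92), -347662) = Add(Mul(2, 192, Pow(Add(337, -92), -1)), -347662) = Add(Mul(2, 192, Pow(245, -1)), -347662) = Add(Mul(2, 192, Rational(1, 245)), -347662) = Add(Rational(384, 245), -347662) = Rational(-85176806, 245)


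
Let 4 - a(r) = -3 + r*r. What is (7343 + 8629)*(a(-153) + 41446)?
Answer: 288198768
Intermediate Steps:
a(r) = 7 - r² (a(r) = 4 - (-3 + r*r) = 4 - (-3 + r²) = 4 + (3 - r²) = 7 - r²)
(7343 + 8629)*(a(-153) + 41446) = (7343 + 8629)*((7 - 1*(-153)²) + 41446) = 15972*((7 - 1*23409) + 41446) = 15972*((7 - 23409) + 41446) = 15972*(-23402 + 41446) = 15972*18044 = 288198768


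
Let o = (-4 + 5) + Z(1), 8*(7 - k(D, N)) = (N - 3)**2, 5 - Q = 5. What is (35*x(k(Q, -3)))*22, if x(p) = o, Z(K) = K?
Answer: 1540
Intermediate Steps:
Q = 0 (Q = 5 - 1*5 = 5 - 5 = 0)
k(D, N) = 7 - (-3 + N)**2/8 (k(D, N) = 7 - (N - 3)**2/8 = 7 - (-3 + N)**2/8)
o = 2 (o = (-4 + 5) + 1 = 1 + 1 = 2)
x(p) = 2
(35*x(k(Q, -3)))*22 = (35*2)*22 = 70*22 = 1540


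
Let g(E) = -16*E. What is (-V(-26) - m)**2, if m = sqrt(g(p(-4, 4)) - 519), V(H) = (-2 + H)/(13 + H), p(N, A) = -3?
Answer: -78815/169 + 56*I*sqrt(471)/13 ≈ -466.36 + 93.488*I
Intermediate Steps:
V(H) = (-2 + H)/(13 + H)
m = I*sqrt(471) (m = sqrt(-16*(-3) - 519) = sqrt(48 - 519) = sqrt(-471) = I*sqrt(471) ≈ 21.703*I)
(-V(-26) - m)**2 = (-(-2 - 26)/(13 - 26) - I*sqrt(471))**2 = (-(-28)/(-13) - I*sqrt(471))**2 = (-(-1)*(-28)/13 - I*sqrt(471))**2 = (-1*28/13 - I*sqrt(471))**2 = (-28/13 - I*sqrt(471))**2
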